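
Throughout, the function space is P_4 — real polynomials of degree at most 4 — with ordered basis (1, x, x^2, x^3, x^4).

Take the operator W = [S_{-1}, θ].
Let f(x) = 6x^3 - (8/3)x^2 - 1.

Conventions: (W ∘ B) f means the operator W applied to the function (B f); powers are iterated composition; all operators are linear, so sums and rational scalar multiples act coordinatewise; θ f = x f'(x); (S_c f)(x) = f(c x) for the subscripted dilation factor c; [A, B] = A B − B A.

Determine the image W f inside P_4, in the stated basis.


θ f = 18x^3 - (16/3)x^2
S_{-1} θ f = -18x^3 - (16/3)x^2
S_{-1} f = -6x^3 - (8/3)x^2 - 1
θ S_{-1} f = -18x^3 - (16/3)x^2
[S_{-1}, θ] f = 0

the image equals g(x) = 0


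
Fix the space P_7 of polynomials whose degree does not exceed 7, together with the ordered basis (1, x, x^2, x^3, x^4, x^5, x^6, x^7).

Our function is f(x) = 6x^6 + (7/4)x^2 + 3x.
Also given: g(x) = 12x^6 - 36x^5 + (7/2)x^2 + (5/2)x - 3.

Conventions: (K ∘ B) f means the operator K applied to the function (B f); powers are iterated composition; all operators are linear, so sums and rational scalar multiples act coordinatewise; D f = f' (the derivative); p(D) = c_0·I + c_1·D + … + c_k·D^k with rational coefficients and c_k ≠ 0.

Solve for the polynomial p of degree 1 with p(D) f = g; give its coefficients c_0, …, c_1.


D^0 f = 6x^6 + (7/4)x^2 + 3x
D^1 f = 36x^5 + (7/2)x + 3
matching coefficients of g against c_0 f + c_1 Df + … from the top degree down determines the c_i
solution: c_0 = 2, c_1 = -1

p(D) = 2·I − D, i.e. c_0 = 2, c_1 = -1


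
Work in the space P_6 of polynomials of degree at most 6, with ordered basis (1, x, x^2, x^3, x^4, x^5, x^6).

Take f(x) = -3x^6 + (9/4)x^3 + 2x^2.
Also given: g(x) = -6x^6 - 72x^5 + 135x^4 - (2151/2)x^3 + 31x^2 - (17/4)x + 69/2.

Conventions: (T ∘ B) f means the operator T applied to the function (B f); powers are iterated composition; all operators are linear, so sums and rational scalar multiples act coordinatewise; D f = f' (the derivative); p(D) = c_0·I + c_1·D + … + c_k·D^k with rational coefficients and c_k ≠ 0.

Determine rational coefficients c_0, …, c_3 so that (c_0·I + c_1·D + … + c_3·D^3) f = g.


D^0 f = -3x^6 + (9/4)x^3 + 2x^2
D^1 f = -18x^5 + (27/4)x^2 + 4x
D^2 f = -90x^4 + (27/2)x + 4
D^3 f = -360x^3 + 27/2
matching coefficients of g against c_0 f + c_1 Df + … from the top degree down determines the c_i
solution: c_0 = 2, c_1 = 4, c_2 = -3/2, c_3 = 3

p(D) = 2·I + 4·D − (3/2)·D^2 + 3·D^3, i.e. c_0 = 2, c_1 = 4, c_2 = -3/2, c_3 = 3


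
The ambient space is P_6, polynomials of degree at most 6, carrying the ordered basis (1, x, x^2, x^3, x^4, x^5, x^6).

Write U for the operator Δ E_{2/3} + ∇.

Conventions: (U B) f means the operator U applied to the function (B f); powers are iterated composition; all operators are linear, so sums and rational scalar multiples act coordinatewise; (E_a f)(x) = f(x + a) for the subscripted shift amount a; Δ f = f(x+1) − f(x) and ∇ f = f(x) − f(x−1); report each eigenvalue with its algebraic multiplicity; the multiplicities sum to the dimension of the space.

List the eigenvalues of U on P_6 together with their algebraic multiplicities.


λ = 0 (multiplicity 7)

image of 1: 0
image of x: 2
image of x^2: 4x + 4/3
image of x^3: 6x^2 + 4x + 16/3
image of x^4: 8x^3 + 8x^2 + (64/3)x + 176/27
image of x^5: 10x^4 + (40/3)x^3 + (160/3)x^2 + (880/27)x + 1112/81
image of x^6: 12x^5 + 20x^4 + (320/3)x^3 + (880/9)x^2 + (2224/27)x + 1648/81
the matrix is upper triangular; its diagonal is (0, 0, 0, 0, 0, 0, 0)
for a triangular matrix the eigenvalues are the diagonal entries, with algebraic multiplicity their repetition count


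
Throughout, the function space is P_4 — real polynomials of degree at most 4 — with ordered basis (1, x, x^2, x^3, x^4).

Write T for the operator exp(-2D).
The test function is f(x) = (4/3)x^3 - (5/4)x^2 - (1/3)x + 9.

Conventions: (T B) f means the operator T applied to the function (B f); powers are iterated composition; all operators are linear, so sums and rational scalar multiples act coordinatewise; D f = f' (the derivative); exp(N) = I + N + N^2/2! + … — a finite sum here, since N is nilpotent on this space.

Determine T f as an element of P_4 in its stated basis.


order-1 term: -8x^2 + 5x + 2/3
order-2 term: 16x - 5
order-3 term: -32/3
the series for exp(-2D) f terminates at order 3
exp(-2D) f = (4/3)x^3 - (37/4)x^2 + (62/3)x - 6

g(x) = (4/3)x^3 - (37/4)x^2 + (62/3)x - 6


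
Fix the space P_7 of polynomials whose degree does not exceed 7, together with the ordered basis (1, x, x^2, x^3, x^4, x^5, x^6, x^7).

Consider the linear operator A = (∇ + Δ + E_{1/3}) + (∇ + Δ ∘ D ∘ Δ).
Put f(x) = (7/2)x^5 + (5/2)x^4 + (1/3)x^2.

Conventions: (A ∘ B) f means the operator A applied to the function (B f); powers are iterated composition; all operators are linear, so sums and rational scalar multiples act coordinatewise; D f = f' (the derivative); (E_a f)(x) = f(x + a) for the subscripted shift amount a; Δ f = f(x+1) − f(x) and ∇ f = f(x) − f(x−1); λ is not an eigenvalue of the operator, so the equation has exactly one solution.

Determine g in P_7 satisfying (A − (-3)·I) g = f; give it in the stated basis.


the result is g(x) = (7/8)x^5 - (145/48)x^4 + (865/72)x^3 - (23219/432)x^2 + (129235/1296)x - 939151/7776

write g with unknown coordinates in the stated basis and equate coefficients in (A − (-3)·I) g = f
solving from the highest basis element down gives g = (7/8)x^5 - (145/48)x^4 + (865/72)x^3 - (23219/432)x^2 + (129235/1296)x - 939151/7776
check: A g = (7/8)x^5 + (185/16)x^4 - (865/24)x^3 + (23267/144)x^2 - (129235/432)x + 939151/2592
so A g − (-3)·g = (7/2)x^5 + (5/2)x^4 + (1/3)x^2 = f ✓


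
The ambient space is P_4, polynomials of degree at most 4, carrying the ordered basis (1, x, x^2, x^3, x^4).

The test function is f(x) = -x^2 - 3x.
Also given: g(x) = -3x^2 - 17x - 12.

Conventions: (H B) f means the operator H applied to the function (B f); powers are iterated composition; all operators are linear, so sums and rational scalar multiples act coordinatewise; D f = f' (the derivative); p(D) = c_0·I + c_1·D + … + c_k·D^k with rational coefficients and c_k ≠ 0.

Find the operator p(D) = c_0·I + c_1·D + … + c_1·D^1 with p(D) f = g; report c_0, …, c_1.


p(D) = 3·I + 4·D, i.e. c_0 = 3, c_1 = 4

D^0 f = -x^2 - 3x
D^1 f = -2x - 3
matching coefficients of g against c_0 f + c_1 Df + … from the top degree down determines the c_i
solution: c_0 = 3, c_1 = 4


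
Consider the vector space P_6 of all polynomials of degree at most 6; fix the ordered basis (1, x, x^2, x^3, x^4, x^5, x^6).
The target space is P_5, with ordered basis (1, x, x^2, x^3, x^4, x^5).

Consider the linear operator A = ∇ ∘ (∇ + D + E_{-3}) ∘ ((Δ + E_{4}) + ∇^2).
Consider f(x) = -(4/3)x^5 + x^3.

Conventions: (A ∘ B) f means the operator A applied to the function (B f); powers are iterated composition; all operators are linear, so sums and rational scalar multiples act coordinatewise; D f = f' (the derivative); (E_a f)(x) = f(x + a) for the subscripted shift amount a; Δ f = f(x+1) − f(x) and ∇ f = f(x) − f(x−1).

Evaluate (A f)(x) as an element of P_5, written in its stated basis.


Δ f = -(20/3)x^4 - (40/3)x^3 - (31/3)x^2 - (11/3)x - 1/3
E_{4} f = -(4/3)x^5 - (80/3)x^4 - (637/3)x^3 - (2524/3)x^2 - (4976/3)x - 3904/3
(Δ + E_{4}) f = -(4/3)x^5 - (100/3)x^4 - (677/3)x^3 - (2555/3)x^2 - (4987/3)x - 3905/3
∇ f = -(20/3)x^4 + (40/3)x^3 - (31/3)x^2 + (11/3)x - 1/3
∇ ∇ f = -(80/3)x^3 + 80x^2 - (262/3)x + 34
((Δ + E_{4}) + ∇^2) f = -(4/3)x^5 - (100/3)x^4 - (757/3)x^3 - (2315/3)x^2 - (5249/3)x - 3803/3
∇ ((Δ + E_{4}) + ∇^2) f = -(20/3)x^4 - 120x^3 - (1711/3)x^2 - 913x - 3595/3
D ((Δ + E_{4}) + ∇^2) f = -(20/3)x^4 - (400/3)x^3 - 757x^2 - (4630/3)x - 5249/3
E_{-3} ((Δ + E_{4}) + ∇^2) f = -(4/3)x^5 - (40/3)x^4 + (83/3)x^3 + (178/3)x^2 - (2618/3)x + 4420/3
(∇ + D + E_{-3}) ((Δ + E_{4}) + ∇^2) f = -(4/3)x^5 - (80/3)x^4 - (677/3)x^3 - 1268x^2 - 3329x - 4424/3
∇ (∇ + D + E_{-3}) ((Δ + E_{4}) + ∇^2) f = -(20/3)x^4 - (280/3)x^3 - (1591/3)x^2 - 1959x - 6784/3

g(x) = -(20/3)x^4 - (280/3)x^3 - (1591/3)x^2 - 1959x - 6784/3


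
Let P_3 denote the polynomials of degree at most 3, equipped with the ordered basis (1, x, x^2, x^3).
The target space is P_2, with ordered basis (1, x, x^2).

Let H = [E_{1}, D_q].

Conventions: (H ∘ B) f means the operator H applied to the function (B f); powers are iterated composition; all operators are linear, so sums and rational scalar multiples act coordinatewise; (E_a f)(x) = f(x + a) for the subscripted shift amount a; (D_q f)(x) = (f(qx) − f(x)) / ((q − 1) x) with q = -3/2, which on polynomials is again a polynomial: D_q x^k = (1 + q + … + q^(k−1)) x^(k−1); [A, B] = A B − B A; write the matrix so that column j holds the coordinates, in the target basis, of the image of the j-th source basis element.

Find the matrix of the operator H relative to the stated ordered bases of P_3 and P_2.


image of 1: 0
image of x: 0
image of x^2: -5/2
image of x^3: 5x - 5/4
each image's coordinates form column j of the matrix

the matrix is [[0, 0, -5/2, -5/4]; [0, 0, 0, 5]; [0, 0, 0, 0]] (rows listed top to bottom)


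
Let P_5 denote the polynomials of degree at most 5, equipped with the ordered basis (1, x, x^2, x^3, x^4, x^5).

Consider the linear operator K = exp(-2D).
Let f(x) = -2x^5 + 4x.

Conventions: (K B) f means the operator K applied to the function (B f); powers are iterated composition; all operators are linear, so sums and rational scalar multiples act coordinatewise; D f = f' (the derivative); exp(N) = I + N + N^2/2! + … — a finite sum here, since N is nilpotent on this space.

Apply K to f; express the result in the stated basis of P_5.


g(x) = -2x^5 + 20x^4 - 80x^3 + 160x^2 - 156x + 56

order-1 term: 20x^4 - 8
order-2 term: -80x^3
order-3 term: 160x^2
order-4 term: -160x
order-5 term: 64
the series for exp(-2D) f terminates at order 5
exp(-2D) f = -2x^5 + 20x^4 - 80x^3 + 160x^2 - 156x + 56


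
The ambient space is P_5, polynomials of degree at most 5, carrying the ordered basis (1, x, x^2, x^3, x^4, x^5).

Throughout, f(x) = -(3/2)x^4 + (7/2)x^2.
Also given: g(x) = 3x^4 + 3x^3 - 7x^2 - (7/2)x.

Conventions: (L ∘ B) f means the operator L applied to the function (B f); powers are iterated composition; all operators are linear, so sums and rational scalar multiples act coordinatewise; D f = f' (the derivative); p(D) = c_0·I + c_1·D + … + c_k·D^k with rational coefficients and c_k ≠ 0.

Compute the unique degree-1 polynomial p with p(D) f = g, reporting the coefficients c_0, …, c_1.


c_0 = -2, c_1 = -1/2

D^0 f = -(3/2)x^4 + (7/2)x^2
D^1 f = -6x^3 + 7x
matching coefficients of g against c_0 f + c_1 Df + … from the top degree down determines the c_i
solution: c_0 = -2, c_1 = -1/2


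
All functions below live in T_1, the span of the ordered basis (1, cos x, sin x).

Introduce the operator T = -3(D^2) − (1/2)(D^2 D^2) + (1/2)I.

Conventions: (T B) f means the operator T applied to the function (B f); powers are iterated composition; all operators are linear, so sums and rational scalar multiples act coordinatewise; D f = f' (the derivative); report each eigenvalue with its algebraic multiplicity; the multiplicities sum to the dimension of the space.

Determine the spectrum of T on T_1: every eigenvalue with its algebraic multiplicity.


λ = 1/2 (multiplicity 1), λ = 3 (multiplicity 2)

image of 1: 1/2
image of cos x: 3cos x
image of sin x: 3sin x
the matrix is diagonal; its diagonal is (1/2, 3, 3)
for a triangular matrix the eigenvalues are the diagonal entries, with algebraic multiplicity their repetition count


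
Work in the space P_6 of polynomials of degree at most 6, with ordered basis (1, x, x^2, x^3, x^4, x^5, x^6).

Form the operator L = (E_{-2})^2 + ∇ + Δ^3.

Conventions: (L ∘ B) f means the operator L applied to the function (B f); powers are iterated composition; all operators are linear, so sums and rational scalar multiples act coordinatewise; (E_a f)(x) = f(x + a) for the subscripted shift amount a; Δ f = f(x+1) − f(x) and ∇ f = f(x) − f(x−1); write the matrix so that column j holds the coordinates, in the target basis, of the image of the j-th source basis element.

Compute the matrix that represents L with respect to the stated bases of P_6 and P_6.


image of 1: 1
image of x: x - 3
image of x^2: x^2 - 6x + 15
image of x^3: x^3 - 9x^2 + 45x - 57
image of x^4: x^4 - 12x^3 + 90x^2 - 228x + 291
image of x^5: x^5 - 15x^4 + 150x^3 - 570x^2 + 1455x - 873
image of x^6: x^6 - 18x^5 + 225x^4 - 1140x^3 + 4365x^2 - 5238x + 4635
each image's coordinates form column j of the matrix

the matrix is [[1, -3, 15, -57, 291, -873, 4635]; [0, 1, -6, 45, -228, 1455, -5238]; [0, 0, 1, -9, 90, -570, 4365]; [0, 0, 0, 1, -12, 150, -1140]; [0, 0, 0, 0, 1, -15, 225]; [0, 0, 0, 0, 0, 1, -18]; [0, 0, 0, 0, 0, 0, 1]] (rows listed top to bottom)


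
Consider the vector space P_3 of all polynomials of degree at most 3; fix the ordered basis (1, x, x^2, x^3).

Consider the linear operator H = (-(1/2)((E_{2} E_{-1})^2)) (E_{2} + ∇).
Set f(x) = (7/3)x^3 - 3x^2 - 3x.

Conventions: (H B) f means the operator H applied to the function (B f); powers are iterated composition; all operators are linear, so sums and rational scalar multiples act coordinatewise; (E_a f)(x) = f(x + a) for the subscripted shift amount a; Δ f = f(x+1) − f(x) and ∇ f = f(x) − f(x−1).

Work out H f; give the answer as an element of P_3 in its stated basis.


E_{2} f = (7/3)x^3 + 11x^2 + 13x + 2/3
∇ f = 7x^2 - 13x + 7/3
(E_{2} + ∇) f = (7/3)x^3 + 18x^2 + 3
E_{-1} (E_{2} + ∇) f = (7/3)x^3 + 11x^2 - 29x + 56/3
E_{2} E_{-1} (E_{2} + ∇) f = (7/3)x^3 + 25x^2 + 43x + 70/3
E_{-1} (E_{2} E_{-1}) (E_{2} + ∇) f = (7/3)x^3 + 18x^2 + 3
E_{2} E_{-1} (E_{2} E_{-1}) (E_{2} + ∇) f = (7/3)x^3 + 32x^2 + 100x + 281/3
(-(1/2)((E_{2} E_{-1})^2)) (E_{2} + ∇) f = -(7/6)x^3 - 16x^2 - 50x - 281/6

g(x) = -(7/6)x^3 - 16x^2 - 50x - 281/6


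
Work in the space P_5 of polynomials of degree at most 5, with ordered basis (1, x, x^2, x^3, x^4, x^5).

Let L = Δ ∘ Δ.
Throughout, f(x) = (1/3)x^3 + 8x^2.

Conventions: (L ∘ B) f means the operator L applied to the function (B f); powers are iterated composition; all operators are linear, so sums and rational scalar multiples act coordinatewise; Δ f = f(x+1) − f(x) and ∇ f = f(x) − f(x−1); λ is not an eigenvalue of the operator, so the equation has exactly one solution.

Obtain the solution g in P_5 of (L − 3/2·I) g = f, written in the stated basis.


write g with unknown coordinates in the stated basis and equate coefficients in (L − 3/2·I) g = f
solving from the highest basis element down gives g = -(2/9)x^3 - (16/3)x^2 - (8/9)x - 8
check: L g = -(4/3)x - 12
so L g − 3/2·g = (1/3)x^3 + 8x^2 = f ✓

the image equals g(x) = -(2/9)x^3 - (16/3)x^2 - (8/9)x - 8


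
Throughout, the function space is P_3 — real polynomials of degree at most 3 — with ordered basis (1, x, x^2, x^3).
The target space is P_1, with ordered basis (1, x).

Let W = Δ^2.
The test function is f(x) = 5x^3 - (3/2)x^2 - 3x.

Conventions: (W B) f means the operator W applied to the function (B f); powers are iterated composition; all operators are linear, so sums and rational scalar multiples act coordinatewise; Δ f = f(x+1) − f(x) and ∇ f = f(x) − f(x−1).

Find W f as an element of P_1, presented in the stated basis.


Δ f = 15x^2 + 12x + 1/2
Δ Δ f = 30x + 27

the image equals g(x) = 30x + 27


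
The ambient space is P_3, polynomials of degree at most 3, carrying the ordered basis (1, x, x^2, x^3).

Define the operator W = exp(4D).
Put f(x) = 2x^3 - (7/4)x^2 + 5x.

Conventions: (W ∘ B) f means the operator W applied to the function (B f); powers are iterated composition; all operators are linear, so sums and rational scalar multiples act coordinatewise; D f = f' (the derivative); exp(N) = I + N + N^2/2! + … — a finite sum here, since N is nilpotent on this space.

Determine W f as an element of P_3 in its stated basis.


order-1 term: 24x^2 - 14x + 20
order-2 term: 96x - 28
order-3 term: 128
the series for exp(4D) f terminates at order 3
exp(4D) f = 2x^3 + (89/4)x^2 + 87x + 120

g(x) = 2x^3 + (89/4)x^2 + 87x + 120


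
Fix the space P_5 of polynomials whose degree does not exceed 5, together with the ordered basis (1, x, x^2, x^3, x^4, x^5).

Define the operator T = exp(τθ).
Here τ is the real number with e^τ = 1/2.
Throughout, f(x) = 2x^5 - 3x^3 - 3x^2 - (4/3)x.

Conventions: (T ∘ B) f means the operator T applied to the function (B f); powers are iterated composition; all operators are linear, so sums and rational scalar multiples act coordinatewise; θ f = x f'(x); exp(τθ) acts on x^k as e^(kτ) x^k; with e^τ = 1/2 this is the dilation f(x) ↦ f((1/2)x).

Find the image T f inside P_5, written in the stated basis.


exp(τθ) x^k = e^(kτ) x^k; with e^τ = 1/2 this sends x^k to (1/2)^k x^k
x ↦ 1/2 x
x^2 ↦ 1/4 x^2
x^3 ↦ 1/8 x^3
x^5 ↦ 1/32 x^5
applying this coordinatewise to f: exp(τθ) f = (1/16)x^5 - (3/8)x^3 - (3/4)x^2 - (2/3)x

g(x) = (1/16)x^5 - (3/8)x^3 - (3/4)x^2 - (2/3)x


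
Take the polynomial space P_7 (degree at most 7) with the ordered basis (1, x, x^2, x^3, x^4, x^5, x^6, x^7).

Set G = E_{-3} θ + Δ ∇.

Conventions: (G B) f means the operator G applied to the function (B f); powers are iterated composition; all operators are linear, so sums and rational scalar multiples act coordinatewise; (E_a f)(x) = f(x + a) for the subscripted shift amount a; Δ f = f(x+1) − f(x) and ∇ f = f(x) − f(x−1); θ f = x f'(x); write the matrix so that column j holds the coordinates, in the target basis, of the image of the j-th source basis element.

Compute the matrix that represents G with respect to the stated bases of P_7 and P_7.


the matrix is [[0, -3, 20, -81, 326, -1215, 4376, -15309]; [0, 1, -12, 87, -432, 2035, -8748, 35735]; [0, 0, 2, -27, 228, -1350, 7320, -35721]; [0, 0, 0, 3, -48, 470, -3240, 19915]; [0, 0, 0, 0, 4, -75, 840, -6615]; [0, 0, 0, 0, 0, 5, -108, 1365]; [0, 0, 0, 0, 0, 0, 6, -147]; [0, 0, 0, 0, 0, 0, 0, 7]] (rows listed top to bottom)

image of 1: 0
image of x: x - 3
image of x^2: 2x^2 - 12x + 20
image of x^3: 3x^3 - 27x^2 + 87x - 81
image of x^4: 4x^4 - 48x^3 + 228x^2 - 432x + 326
image of x^5: 5x^5 - 75x^4 + 470x^3 - 1350x^2 + 2035x - 1215
image of x^6: 6x^6 - 108x^5 + 840x^4 - 3240x^3 + 7320x^2 - 8748x + 4376
image of x^7: 7x^7 - 147x^6 + 1365x^5 - 6615x^4 + 19915x^3 - 35721x^2 + 35735x - 15309
each image's coordinates form column j of the matrix


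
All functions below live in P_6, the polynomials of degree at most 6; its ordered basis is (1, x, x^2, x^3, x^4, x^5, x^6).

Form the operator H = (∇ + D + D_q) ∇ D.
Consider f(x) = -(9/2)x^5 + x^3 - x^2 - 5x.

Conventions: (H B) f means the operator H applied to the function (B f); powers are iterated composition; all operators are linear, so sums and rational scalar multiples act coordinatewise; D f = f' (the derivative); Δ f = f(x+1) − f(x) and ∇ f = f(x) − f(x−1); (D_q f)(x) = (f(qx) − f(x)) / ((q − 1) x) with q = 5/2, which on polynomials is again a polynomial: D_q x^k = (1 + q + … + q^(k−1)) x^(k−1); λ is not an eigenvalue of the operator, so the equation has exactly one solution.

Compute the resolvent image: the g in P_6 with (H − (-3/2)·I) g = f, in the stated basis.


write g with unknown coordinates in the stated basis and equate coefficients in (H − (-3/2)·I) g = f
solving from the highest basis element down gives g = -3x^5 + (2/3)x^3 + (1888/3)x^2 - (1720/3)x + 212
check: H g = -945x^2 + 855x - 318
so H g − (-3/2)·g = -(9/2)x^5 + x^3 - x^2 - 5x = f ✓

the image equals g(x) = -3x^5 + (2/3)x^3 + (1888/3)x^2 - (1720/3)x + 212


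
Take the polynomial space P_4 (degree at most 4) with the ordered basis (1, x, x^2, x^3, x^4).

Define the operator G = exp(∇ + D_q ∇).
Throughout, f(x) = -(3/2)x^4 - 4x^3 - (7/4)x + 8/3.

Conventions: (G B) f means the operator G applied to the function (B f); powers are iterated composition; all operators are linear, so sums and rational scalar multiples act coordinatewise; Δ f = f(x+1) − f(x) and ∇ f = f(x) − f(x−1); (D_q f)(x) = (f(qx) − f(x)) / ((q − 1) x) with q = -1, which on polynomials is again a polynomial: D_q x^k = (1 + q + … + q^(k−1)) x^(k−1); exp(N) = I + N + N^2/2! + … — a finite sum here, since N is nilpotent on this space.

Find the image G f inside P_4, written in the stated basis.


the result is g(x) = -(3/2)x^4 - 10x^3 - 18x^2 - (7/4)x + 53/12

order-1 term: -6x^3 - 9x^2 + 6x + 7/4
order-2 term: -9x^2 + 9/2
order-3 term: -6x - 3
order-4 term: -3/2
the series for exp(∇ + D_q ∇) f terminates at order 4
exp(∇ + D_q ∇) f = -(3/2)x^4 - 10x^3 - 18x^2 - (7/4)x + 53/12


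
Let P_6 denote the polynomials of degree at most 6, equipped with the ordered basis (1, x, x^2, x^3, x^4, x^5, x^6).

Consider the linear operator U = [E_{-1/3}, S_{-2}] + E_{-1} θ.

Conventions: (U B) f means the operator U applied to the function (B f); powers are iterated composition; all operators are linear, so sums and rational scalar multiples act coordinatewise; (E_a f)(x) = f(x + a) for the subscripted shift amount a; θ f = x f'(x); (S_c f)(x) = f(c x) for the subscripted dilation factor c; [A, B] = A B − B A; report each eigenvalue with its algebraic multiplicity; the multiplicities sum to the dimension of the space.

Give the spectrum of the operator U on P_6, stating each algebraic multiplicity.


image of 1: 0
image of x: x
image of x^2: 2x^2 - 8x + 7/3
image of x^3: 3x^3 + 3x^2 + 7x - 8/3
image of x^4: 4x^4 - 48x^3 + 32x^2 - (56/3)x + 113/27
image of x^5: 5x^5 + 55x^4 + (70/3)x^3 - (110/3)x^2 + (625/27)x - 394/81
image of x^6: 6x^6 - 228x^5 + 170x^4 - (520/3)x^3 + (910/9)x^2 - (1016/27)x + 493/81
the matrix is upper triangular; its diagonal is (0, 1, 2, 3, 4, 5, 6)
for a triangular matrix the eigenvalues are the diagonal entries, with algebraic multiplicity their repetition count

λ = 0 (multiplicity 1), λ = 1 (multiplicity 1), λ = 2 (multiplicity 1), λ = 3 (multiplicity 1), λ = 4 (multiplicity 1), λ = 5 (multiplicity 1), λ = 6 (multiplicity 1)


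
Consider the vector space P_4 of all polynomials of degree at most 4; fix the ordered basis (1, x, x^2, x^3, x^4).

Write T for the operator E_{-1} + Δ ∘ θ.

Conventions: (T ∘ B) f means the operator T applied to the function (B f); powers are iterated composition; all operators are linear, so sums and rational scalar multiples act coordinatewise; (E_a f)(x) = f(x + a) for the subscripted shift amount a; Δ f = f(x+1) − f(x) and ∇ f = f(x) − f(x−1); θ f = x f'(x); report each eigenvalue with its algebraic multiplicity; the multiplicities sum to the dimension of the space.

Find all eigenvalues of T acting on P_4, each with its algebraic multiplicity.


λ = 1 (multiplicity 5)

image of 1: 1
image of x: x
image of x^2: x^2 + 2x + 3
image of x^3: x^3 + 6x^2 + 12x + 2
image of x^4: x^4 + 12x^3 + 30x^2 + 12x + 5
the matrix is upper triangular; its diagonal is (1, 1, 1, 1, 1)
for a triangular matrix the eigenvalues are the diagonal entries, with algebraic multiplicity their repetition count


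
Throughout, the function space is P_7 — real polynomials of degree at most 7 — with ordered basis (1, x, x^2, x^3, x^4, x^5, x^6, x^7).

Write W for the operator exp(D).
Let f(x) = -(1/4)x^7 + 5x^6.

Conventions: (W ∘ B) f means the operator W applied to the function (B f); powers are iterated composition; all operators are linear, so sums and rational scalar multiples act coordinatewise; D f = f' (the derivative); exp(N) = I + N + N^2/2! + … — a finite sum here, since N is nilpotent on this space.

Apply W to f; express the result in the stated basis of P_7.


g(x) = -(1/4)x^7 + (13/4)x^6 + (99/4)x^5 + (265/4)x^4 + (365/4)x^3 + (279/4)x^2 + (113/4)x + 19/4

order-1 term: -(7/4)x^6 + 30x^5
order-2 term: -(21/4)x^5 + 75x^4
order-3 term: -(35/4)x^4 + 100x^3
order-4 term: -(35/4)x^3 + 75x^2
order-5 term: -(21/4)x^2 + 30x
order-6 term: -(7/4)x + 5
order-7 term: -1/4
the series for exp(D) f terminates at order 7
exp(D) f = -(1/4)x^7 + (13/4)x^6 + (99/4)x^5 + (265/4)x^4 + (365/4)x^3 + (279/4)x^2 + (113/4)x + 19/4


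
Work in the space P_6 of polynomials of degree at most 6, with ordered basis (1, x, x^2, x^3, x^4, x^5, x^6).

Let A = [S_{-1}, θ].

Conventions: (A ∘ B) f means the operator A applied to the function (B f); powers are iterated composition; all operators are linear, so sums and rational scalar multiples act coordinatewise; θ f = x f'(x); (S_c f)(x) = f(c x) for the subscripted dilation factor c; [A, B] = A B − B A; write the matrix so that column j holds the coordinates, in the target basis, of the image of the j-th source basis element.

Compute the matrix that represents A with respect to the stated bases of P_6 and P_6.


image of 1: 0
image of x: 0
image of x^2: 0
image of x^3: 0
image of x^4: 0
image of x^5: 0
image of x^6: 0
each image's coordinates form column j of the matrix

the matrix is [[0, 0, 0, 0, 0, 0, 0]; [0, 0, 0, 0, 0, 0, 0]; [0, 0, 0, 0, 0, 0, 0]; [0, 0, 0, 0, 0, 0, 0]; [0, 0, 0, 0, 0, 0, 0]; [0, 0, 0, 0, 0, 0, 0]; [0, 0, 0, 0, 0, 0, 0]] (rows listed top to bottom)


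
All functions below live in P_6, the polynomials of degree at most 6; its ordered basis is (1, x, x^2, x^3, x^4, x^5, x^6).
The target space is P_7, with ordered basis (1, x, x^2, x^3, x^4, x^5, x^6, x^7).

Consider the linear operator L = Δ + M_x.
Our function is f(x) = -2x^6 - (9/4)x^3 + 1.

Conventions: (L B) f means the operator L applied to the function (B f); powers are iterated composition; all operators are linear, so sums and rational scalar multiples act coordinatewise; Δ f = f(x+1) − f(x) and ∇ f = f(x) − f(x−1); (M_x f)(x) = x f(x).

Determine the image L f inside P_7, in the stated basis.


Δ f = -12x^5 - 30x^4 - 40x^3 - (147/4)x^2 - (75/4)x - 17/4
M_x f = -2x^7 - (9/4)x^4 + x
(Δ + M_x) f = -2x^7 - 12x^5 - (129/4)x^4 - 40x^3 - (147/4)x^2 - (71/4)x - 17/4

the image equals g(x) = -2x^7 - 12x^5 - (129/4)x^4 - 40x^3 - (147/4)x^2 - (71/4)x - 17/4


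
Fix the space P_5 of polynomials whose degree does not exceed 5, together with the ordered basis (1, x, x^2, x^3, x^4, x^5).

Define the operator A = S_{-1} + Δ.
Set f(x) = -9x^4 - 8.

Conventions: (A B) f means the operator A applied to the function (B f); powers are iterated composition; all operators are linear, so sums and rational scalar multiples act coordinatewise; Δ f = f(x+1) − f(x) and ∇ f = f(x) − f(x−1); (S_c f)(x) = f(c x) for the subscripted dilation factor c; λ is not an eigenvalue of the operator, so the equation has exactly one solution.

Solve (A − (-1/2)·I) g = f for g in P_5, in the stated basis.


the image equals g(x) = -6x^4 - 48x^3 + 120x^2 + 144x - 436/3

write g with unknown coordinates in the stated basis and equate coefficients in (A − (-1/2)·I) g = f
solving from the highest basis element down gives g = -6x^4 - 48x^3 + 120x^2 + 144x - 436/3
check: A g = -6x^4 + 24x^3 - 60x^2 - 72x + 194/3
so A g − (-1/2)·g = -9x^4 - 8 = f ✓


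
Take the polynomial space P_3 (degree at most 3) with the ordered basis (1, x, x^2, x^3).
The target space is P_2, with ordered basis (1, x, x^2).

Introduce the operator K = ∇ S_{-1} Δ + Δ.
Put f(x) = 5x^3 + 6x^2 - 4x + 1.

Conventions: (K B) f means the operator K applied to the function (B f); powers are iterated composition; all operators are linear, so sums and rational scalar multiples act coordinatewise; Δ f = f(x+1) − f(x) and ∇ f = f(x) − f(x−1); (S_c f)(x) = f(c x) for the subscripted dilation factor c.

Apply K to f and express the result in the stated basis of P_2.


the image equals g(x) = 15x^2 + 57x - 35

Δ f = 15x^2 + 27x + 7
S_{-1} Δ f = 15x^2 - 27x + 7
∇ S_{-1} Δ f = 30x - 42
Δ f = 15x^2 + 27x + 7
(∇ S_{-1} Δ + Δ) f = 15x^2 + 57x - 35


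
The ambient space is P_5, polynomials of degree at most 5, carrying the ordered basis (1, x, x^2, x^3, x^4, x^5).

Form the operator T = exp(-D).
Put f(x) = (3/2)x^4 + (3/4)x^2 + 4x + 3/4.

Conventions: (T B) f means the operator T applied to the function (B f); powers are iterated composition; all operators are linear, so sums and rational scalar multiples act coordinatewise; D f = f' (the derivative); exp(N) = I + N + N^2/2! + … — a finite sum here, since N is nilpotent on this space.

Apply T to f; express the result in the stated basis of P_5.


order-1 term: -6x^3 - (3/2)x - 4
order-2 term: 9x^2 + 3/4
order-3 term: -6x
order-4 term: 3/2
the series for exp(-D) f terminates at order 4
exp(-D) f = (3/2)x^4 - 6x^3 + (39/4)x^2 - (7/2)x - 1

g(x) = (3/2)x^4 - 6x^3 + (39/4)x^2 - (7/2)x - 1


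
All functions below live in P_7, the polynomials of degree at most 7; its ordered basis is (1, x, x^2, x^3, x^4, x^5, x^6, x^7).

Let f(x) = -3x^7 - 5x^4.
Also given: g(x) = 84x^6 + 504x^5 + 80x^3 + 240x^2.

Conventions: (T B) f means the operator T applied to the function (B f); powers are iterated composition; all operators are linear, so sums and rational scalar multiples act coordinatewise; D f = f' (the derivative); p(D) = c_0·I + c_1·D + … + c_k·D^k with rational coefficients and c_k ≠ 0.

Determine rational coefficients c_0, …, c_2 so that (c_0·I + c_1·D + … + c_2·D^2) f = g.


c_0 = 0, c_1 = -4, c_2 = -4

D^0 f = -3x^7 - 5x^4
D^1 f = -21x^6 - 20x^3
D^2 f = -126x^5 - 60x^2
matching coefficients of g against c_0 f + c_1 Df + … from the top degree down determines the c_i
solution: c_0 = 0, c_1 = -4, c_2 = -4


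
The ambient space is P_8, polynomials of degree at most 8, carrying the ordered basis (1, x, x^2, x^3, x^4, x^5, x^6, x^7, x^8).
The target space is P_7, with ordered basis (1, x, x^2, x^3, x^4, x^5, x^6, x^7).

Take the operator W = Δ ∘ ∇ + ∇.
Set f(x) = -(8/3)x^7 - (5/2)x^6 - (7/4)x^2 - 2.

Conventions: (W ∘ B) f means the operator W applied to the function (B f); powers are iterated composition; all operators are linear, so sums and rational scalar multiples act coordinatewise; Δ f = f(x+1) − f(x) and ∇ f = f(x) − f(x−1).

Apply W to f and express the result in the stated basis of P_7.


∇ f = -(56/3)x^6 + 41x^5 - (335/6)x^4 + (130/3)x^3 - (37/2)x^2 + (1/6)x + 19/12
Δ ∇ f = -112x^5 - 75x^4 - (560/3)x^3 - 75x^2 - (112/3)x - 17/2
∇ f = -(56/3)x^6 + 41x^5 - (335/6)x^4 + (130/3)x^3 - (37/2)x^2 + (1/6)x + 19/12
(Δ ∘ ∇ + ∇) f = -(56/3)x^6 - 71x^5 - (785/6)x^4 - (430/3)x^3 - (187/2)x^2 - (223/6)x - 83/12

the image equals g(x) = -(56/3)x^6 - 71x^5 - (785/6)x^4 - (430/3)x^3 - (187/2)x^2 - (223/6)x - 83/12


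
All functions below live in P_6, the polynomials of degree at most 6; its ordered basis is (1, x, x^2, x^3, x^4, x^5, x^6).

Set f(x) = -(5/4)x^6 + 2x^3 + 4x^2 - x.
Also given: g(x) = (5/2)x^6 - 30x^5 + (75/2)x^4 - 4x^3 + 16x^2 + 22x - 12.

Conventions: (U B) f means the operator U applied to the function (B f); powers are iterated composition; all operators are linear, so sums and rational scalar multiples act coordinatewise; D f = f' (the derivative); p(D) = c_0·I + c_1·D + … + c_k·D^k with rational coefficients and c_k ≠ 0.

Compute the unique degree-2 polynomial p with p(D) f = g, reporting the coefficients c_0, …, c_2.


p(D) = -2·I + 4·D − D^2, i.e. c_0 = -2, c_1 = 4, c_2 = -1

D^0 f = -(5/4)x^6 + 2x^3 + 4x^2 - x
D^1 f = -(15/2)x^5 + 6x^2 + 8x - 1
D^2 f = -(75/2)x^4 + 12x + 8
matching coefficients of g against c_0 f + c_1 Df + … from the top degree down determines the c_i
solution: c_0 = -2, c_1 = 4, c_2 = -1


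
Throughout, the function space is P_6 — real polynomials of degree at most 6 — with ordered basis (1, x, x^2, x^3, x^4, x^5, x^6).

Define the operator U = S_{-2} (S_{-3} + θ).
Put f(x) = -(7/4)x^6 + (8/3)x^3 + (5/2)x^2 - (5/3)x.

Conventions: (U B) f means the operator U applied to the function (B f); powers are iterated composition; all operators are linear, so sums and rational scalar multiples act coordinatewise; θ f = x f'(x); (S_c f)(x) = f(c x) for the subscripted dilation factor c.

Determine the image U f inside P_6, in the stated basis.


the image equals g(x) = -82320x^6 + 512x^3 + 110x^2 - (20/3)x

S_{-3} f = -(5103/4)x^6 - 72x^3 + (45/2)x^2 + 5x
θ f = -(21/2)x^6 + 8x^3 + 5x^2 - (5/3)x
(S_{-3} + θ) f = -(5145/4)x^6 - 64x^3 + (55/2)x^2 + (10/3)x
S_{-2} (S_{-3} + θ) f = -82320x^6 + 512x^3 + 110x^2 - (20/3)x


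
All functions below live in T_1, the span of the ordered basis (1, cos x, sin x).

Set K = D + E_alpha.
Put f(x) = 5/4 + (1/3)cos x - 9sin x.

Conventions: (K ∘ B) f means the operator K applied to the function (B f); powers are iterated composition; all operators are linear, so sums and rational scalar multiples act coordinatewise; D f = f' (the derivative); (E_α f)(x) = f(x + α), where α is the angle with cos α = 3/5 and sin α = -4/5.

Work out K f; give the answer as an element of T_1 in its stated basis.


D f = -9cos x - (1/3)sin x
E_alpha f = 5/4 + (37/5)cos x - (77/15)sin x
(D + E_alpha) f = 5/4 - (8/5)cos x - (82/15)sin x

g(x) = 5/4 - (8/5)cos x - (82/15)sin x


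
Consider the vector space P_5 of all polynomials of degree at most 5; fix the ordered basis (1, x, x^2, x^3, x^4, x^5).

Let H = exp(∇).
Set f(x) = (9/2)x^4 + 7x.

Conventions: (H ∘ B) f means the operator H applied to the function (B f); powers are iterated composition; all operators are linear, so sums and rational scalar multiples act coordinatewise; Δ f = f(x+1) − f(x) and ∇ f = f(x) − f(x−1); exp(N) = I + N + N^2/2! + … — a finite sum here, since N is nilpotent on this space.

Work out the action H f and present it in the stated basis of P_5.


order-1 term: 18x^3 - 27x^2 + 18x + 5/2
order-2 term: 27x^2 - 54x + 63/2
order-3 term: 18x - 27
order-4 term: 9/2
the series for exp(∇) f terminates at order 4
exp(∇) f = (9/2)x^4 + 18x^3 - 11x + 23/2

the image equals g(x) = (9/2)x^4 + 18x^3 - 11x + 23/2


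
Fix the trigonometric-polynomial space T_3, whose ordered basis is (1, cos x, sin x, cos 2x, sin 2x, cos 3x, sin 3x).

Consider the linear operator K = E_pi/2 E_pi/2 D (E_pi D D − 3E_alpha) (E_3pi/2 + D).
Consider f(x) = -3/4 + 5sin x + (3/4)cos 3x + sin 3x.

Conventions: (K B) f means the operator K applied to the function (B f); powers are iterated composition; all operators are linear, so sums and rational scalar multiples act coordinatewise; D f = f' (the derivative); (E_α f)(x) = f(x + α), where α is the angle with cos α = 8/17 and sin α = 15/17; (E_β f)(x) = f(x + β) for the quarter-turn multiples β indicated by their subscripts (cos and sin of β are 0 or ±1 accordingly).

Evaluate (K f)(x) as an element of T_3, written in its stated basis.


E_3pi/2 f = -3/4 - 5cos x + cos 3x - (3/4)sin 3x
D f = 5cos x + 3cos 3x - (9/4)sin 3x
(E_3pi/2 + D) f = -3/4 + 4cos 3x - 3sin 3x
D (E_3pi/2 + D) f = -9cos 3x - 12sin 3x
D D (E_3pi/2 + D) f = -36cos 3x + 27sin 3x
E_pi D D (E_3pi/2 + D) f = 36cos 3x - 27sin 3x
E_alpha (E_3pi/2 + D) f = -3/4 - (18067/4913)cos 3x + (16644/4913)sin 3x
(-3E_alpha) (E_3pi/2 + D) f = 9/4 + (54201/4913)cos 3x - (49932/4913)sin 3x
(E_pi D D − 3E_alpha) (E_3pi/2 + D) f = 9/4 + (231069/4913)cos 3x - (182583/4913)sin 3x
D (E_pi D D − 3E_alpha) (E_3pi/2 + D) f = -(547749/4913)cos 3x - (693207/4913)sin 3x
E_pi/2 D (E_pi D D − 3E_alpha) (E_3pi/2 + D) f = (693207/4913)cos 3x - (547749/4913)sin 3x
E_pi/2 E_pi/2 D (E_pi D D − 3E_alpha) (E_3pi/2 + D) f = (547749/4913)cos 3x + (693207/4913)sin 3x

g(x) = (547749/4913)cos 3x + (693207/4913)sin 3x


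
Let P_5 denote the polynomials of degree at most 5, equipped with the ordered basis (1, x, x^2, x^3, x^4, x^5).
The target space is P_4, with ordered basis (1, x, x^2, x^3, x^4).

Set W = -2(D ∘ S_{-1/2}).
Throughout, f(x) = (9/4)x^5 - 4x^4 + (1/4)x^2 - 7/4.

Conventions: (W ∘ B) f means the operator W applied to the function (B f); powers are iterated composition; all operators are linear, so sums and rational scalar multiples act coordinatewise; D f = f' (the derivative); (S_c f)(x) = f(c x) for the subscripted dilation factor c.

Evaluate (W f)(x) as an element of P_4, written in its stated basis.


the result is g(x) = (45/64)x^4 + 2x^3 - (1/4)x

S_{-1/2} f = -(9/128)x^5 - (1/4)x^4 + (1/16)x^2 - 7/4
D S_{-1/2} f = -(45/128)x^4 - x^3 + (1/8)x
(-2(D ∘ S_{-1/2})) f = (45/64)x^4 + 2x^3 - (1/4)x


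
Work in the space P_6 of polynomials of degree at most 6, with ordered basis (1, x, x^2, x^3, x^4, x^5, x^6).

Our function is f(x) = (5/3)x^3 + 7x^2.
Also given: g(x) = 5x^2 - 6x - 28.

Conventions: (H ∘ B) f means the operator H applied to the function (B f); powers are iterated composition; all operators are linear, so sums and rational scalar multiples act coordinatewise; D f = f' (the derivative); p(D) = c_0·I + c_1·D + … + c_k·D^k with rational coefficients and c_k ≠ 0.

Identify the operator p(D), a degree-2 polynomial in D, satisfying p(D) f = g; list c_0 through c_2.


c_0 = 0, c_1 = 1, c_2 = -2

D^0 f = (5/3)x^3 + 7x^2
D^1 f = 5x^2 + 14x
D^2 f = 10x + 14
matching coefficients of g against c_0 f + c_1 Df + … from the top degree down determines the c_i
solution: c_0 = 0, c_1 = 1, c_2 = -2


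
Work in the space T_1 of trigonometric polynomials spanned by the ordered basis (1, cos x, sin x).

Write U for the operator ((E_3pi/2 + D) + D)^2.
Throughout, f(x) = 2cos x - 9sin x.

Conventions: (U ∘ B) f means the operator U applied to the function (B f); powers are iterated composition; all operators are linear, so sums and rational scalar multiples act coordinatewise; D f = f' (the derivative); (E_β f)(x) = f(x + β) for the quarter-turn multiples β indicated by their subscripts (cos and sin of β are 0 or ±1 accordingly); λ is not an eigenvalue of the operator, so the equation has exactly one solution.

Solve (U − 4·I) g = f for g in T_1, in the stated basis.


the result is g(x) = -(2/5)cos x + (9/5)sin x

write g with unknown coordinates in the stated basis and equate coefficients in (U − 4·I) g = f
solving from the highest basis element down gives g = -(2/5)cos x + (9/5)sin x
check: U g = (2/5)cos x - (9/5)sin x
so U g − 4·g = 2cos x - 9sin x = f ✓


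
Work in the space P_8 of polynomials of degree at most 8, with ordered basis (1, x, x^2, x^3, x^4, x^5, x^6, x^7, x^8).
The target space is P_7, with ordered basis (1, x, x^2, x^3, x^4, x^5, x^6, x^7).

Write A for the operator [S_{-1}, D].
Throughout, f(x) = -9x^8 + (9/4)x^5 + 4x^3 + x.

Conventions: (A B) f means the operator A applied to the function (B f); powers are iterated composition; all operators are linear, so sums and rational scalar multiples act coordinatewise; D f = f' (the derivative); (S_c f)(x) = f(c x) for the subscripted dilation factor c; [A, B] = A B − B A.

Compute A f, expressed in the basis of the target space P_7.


g(x) = 144x^7 + (45/2)x^4 + 24x^2 + 2

D f = -72x^7 + (45/4)x^4 + 12x^2 + 1
S_{-1} D f = 72x^7 + (45/4)x^4 + 12x^2 + 1
S_{-1} f = -9x^8 - (9/4)x^5 - 4x^3 - x
D S_{-1} f = -72x^7 - (45/4)x^4 - 12x^2 - 1
[S_{-1}, D] f = 144x^7 + (45/2)x^4 + 24x^2 + 2


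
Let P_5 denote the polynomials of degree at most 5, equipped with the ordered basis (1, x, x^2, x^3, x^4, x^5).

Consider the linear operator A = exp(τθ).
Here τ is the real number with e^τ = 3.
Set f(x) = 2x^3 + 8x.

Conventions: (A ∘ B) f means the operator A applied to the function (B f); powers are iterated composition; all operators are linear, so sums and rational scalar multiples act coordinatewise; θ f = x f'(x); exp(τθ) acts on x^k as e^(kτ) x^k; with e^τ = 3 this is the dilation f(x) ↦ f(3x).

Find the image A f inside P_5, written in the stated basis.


exp(τθ) x^k = e^(kτ) x^k; with e^τ = 3 this sends x^k to 3^k x^k
x ↦ 3 x
x^3 ↦ 27 x^3
applying this coordinatewise to f: exp(τθ) f = 54x^3 + 24x

the result is g(x) = 54x^3 + 24x


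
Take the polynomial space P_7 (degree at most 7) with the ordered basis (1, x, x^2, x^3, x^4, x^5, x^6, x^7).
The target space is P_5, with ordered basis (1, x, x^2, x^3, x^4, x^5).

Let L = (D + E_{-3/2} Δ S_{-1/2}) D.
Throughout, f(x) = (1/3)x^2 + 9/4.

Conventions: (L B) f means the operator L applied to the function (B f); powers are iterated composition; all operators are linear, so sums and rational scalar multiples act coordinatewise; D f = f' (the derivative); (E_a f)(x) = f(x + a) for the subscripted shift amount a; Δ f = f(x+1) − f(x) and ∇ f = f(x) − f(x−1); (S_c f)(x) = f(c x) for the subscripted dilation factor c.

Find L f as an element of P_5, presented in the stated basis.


the result is g(x) = 1/3

D f = (2/3)x
D D f = 2/3
S_{-1/2} D f = -(1/3)x
Δ S_{-1/2} D f = -1/3
E_{-3/2} Δ S_{-1/2} D f = -1/3
(D + E_{-3/2} Δ S_{-1/2}) D f = 1/3
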